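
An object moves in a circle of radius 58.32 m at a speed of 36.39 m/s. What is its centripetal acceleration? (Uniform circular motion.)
a_c = v²/r = 36.39²/58.32 = 1324.23/58.32 = 22.71 m/s²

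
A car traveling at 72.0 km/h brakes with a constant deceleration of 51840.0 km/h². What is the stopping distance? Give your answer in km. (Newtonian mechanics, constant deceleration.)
d = v₀² / (2a) (with unit conversion) = 0.05 km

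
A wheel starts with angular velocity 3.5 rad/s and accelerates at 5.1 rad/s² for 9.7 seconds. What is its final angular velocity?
ω = ω₀ + αt = 3.5 + 5.1 × 9.7 = 52.97 rad/s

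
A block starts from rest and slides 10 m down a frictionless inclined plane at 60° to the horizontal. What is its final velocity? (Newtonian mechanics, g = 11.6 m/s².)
a = g sin(θ) = 11.6 × sin(60°) = 10.05 m/s²
v = √(2ad) = √(2 × 10.05 × 10) = 14.17 m/s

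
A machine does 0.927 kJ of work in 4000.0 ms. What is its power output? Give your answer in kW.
P = W/t = 927 J / 4 s = 231.8 W = 0.2318 kW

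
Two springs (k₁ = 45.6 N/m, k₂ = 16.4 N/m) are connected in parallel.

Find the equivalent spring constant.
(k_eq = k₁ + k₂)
k_eq = k₁ + k₂ = 45.6 + 16.4 = 62 N/m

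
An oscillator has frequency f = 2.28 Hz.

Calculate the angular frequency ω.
ω = 2πf = 2π×2.28 = 14.33 rad/s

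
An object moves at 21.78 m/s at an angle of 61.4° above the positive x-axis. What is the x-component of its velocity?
vₓ = v cos(θ) = 21.78 × cos(61.4°) = 10.43 m/s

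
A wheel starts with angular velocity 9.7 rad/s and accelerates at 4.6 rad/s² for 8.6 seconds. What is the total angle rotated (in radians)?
θ = ω₀t + ½αt² = 9.7×8.6 + ½×4.6×8.6² = 253.53 rad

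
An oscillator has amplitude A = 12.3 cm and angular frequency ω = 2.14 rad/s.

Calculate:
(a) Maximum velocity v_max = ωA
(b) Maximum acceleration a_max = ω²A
v_max = ωA = 2.14×0.123 = 0.2632 m/s
a_max = ω²A = 2.14²×0.123 = 0.5633 m/s²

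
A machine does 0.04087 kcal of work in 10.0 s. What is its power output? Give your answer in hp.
P = W/t = 171 J / 10 s = 17.1 W = 0.02293 hp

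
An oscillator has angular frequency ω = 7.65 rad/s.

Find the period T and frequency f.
T = 2π/ω = 2π/7.65 = 0.8213 s; f = ω/2π = 1.218 Hz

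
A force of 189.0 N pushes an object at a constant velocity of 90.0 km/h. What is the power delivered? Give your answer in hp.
P = Fv = 189 N × 25 m/s = 4725 W = 6.336 hp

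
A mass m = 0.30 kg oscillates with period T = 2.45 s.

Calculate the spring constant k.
T = 2π√(m/k) → k = m(2π/T)² = 0.3×(2π/2.45)² = 1.973 N/m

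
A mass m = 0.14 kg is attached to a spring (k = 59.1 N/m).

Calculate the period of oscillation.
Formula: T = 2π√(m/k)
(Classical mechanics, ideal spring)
T = 2π√(m/k) = 2π√(0.14/59.1) = 0.3058 s; f = 1/T = 3.27 Hz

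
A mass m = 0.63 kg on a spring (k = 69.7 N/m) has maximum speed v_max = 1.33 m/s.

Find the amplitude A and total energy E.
½mv²_max = ½kA² → A = v_max√(m/k) = 1.33×√(0.63/69.7) = 0.1264 m = 12.64 cm
E = ½mv²_max = ½×0.63×1.33² = 0.5572 J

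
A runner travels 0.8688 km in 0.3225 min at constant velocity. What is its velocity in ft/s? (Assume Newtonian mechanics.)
v = d/t (with unit conversion) = 147.3 ft/s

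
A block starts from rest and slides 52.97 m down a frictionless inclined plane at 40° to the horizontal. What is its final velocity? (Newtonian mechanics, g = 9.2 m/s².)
a = g sin(θ) = 9.2 × sin(40°) = 5.91 m/s²
v = √(2ad) = √(2 × 5.91 × 52.97) = 25.03 m/s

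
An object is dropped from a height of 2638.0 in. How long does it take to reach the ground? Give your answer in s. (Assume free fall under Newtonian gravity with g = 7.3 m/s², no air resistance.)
t = √(2h/g) (with unit conversion) = 4.285 s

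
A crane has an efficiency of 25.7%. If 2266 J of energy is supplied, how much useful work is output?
W_out = η × W_in = 0.257 × 2266 = 582.36 J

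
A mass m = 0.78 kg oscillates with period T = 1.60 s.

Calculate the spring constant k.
T = 2π√(m/k) → k = m(2π/T)² = 0.78×(2π/1.6)² = 12.03 N/m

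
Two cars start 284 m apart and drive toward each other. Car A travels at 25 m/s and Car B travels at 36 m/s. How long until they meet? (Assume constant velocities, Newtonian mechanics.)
Combined speed: v_combined = 25 + 36 = 61 m/s
Time to meet: t = d/61 = 284/61 = 4.66 s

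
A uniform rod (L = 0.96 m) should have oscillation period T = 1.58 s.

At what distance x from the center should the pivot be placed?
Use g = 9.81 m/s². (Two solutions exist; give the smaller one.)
T = 2π√((L²/12 + x²)/(gx)). Let c = T²g/(4π²) = 0.6203.
x² − cx + L²/12 = 0 → x = (c − √(c² − L²/3))/2 = 0.1709 m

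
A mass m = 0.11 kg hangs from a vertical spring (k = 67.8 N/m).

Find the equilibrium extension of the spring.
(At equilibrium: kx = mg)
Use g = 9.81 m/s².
x_eq = mg/k = 0.11×9.81/67.8 = 0.01592 m = 1.592 cm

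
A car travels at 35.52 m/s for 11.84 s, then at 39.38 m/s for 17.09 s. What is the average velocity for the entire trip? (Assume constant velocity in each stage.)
d₁ = v₁t₁ = 35.52 × 11.84 = 420.557 m
d₂ = v₂t₂ = 39.38 × 17.09 = 673.004 m
d_total = 1093.56 m, t_total = 28.93 s
v_avg = d_total/t_total = 1093.56/28.93 = 37.8 m/s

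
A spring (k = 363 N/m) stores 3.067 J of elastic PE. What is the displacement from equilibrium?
PE = ½kx² → x = √(2PE/k) = √(2×3.067/363) = 0.13 m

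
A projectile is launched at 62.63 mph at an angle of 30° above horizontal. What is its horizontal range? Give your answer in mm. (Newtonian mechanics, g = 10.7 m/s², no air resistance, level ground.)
R = v₀² sin(2θ) / g (with unit conversion) = 63450.0 mm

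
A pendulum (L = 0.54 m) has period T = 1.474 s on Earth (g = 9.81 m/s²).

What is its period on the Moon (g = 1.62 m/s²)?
T = 2π√(L/g), so T_moon/T_earth = √(g_earth/g_moon)
T_moon = 2π√(0.54/1.62) = 3.628 s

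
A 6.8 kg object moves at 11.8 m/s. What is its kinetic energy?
KE = ½mv² = ½×6.8×11.8² = 473.416 J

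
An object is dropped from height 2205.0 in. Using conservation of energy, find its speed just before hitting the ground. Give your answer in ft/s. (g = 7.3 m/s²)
mgh = ½mv² → v = √(2gh) = √(2×7.3×56.01) = 28.6 m/s = 93.82 ft/s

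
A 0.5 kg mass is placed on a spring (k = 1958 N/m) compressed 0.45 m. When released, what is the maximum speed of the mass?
½kx² = ½mv² → v = x√(k/m) = 0.45×√(1958/0.5) = 28.16 m/s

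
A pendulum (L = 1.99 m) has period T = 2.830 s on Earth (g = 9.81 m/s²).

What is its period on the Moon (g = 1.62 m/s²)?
T = 2π√(L/g), so T_moon/T_earth = √(g_earth/g_moon)
T_moon = 2π√(1.99/1.62) = 6.964 s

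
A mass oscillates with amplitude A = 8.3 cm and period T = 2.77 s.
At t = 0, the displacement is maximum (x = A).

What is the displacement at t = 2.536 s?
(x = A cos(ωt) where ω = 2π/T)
ω = 2π/T = 2π/2.77 = 2.268 rad/s
x = A cos(ωt) = 8.3×cos(2.268×2.536) = 7.158 cm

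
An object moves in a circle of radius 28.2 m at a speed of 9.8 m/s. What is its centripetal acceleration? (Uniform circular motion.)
a_c = v²/r = 9.8²/28.2 = 96.04/28.2 = 3.41 m/s²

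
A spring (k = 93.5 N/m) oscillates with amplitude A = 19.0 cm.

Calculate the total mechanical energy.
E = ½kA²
E = ½kA² = ½×93.5×(0.19)² = 1.688 J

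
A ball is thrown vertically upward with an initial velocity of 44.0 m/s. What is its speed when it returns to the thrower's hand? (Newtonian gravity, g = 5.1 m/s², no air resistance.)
By conservation of energy, the ball returns at the same speed = 44.0 m/s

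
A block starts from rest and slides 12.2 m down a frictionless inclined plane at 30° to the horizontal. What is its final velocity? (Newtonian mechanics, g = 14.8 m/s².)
a = g sin(θ) = 14.8 × sin(30°) = 7.4 m/s²
v = √(2ad) = √(2 × 7.4 × 12.2) = 13.44 m/s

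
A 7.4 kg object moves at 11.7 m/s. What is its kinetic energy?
KE = ½mv² = ½×7.4×11.7² = 506.493 J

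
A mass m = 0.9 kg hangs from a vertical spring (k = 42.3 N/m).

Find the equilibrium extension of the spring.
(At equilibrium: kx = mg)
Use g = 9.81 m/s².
x_eq = mg/k = 0.9×9.81/42.3 = 0.2087 m = 20.87 cm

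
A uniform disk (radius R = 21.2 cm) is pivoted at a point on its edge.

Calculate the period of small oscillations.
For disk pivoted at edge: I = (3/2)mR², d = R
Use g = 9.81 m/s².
I/m = (3/2)R² = 0.06742 m²; d = R = 0.212 m
T = 2π√((3/2)R²/(gR)) = 2π√(3R/(2g)) = 1.131 s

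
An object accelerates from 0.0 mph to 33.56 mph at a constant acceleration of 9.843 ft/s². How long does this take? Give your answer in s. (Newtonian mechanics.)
t = (v - v₀)/a (with unit conversion) = 5.001 s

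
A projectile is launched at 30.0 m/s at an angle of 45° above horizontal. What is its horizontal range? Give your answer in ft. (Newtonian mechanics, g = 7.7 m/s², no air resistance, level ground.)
R = v₀² sin(2θ) / g (with unit conversion) = 383.5 ft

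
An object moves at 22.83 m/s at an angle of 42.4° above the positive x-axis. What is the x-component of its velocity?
vₓ = v cos(θ) = 22.83 × cos(42.4°) = 16.86 m/s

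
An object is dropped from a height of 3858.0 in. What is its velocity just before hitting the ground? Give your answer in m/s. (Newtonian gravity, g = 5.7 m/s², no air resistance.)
v = √(2gh) (with unit conversion) = 33.42 m/s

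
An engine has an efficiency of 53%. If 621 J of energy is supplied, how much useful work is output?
W_out = η × W_in = 0.53 × 621 = 329.13 J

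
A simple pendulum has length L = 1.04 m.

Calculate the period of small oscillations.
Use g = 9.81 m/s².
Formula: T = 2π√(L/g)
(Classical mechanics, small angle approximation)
T = 2π√(L/g) = 2π√(1.04/9.81) = 2.046 s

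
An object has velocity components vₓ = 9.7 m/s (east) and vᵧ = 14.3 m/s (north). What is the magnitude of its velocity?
|v| = √(vₓ² + vᵧ²) = √(9.7² + 14.3²) = √(298.58) = 17.28 m/s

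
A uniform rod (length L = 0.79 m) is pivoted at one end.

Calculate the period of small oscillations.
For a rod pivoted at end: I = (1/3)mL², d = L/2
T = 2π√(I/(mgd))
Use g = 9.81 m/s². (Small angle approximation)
I/m = (1/3)L² = 0.208 m²; d = L/2 = 0.395 m
T = 2π√(I/(mgd)) = 2π√(0.208/(9.81×0.395)) = 1.456 s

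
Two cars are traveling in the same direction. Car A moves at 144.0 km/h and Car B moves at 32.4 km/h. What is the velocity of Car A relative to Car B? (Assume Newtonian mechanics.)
v_rel = v_A - v_B = 144.0 - 32.4 = 111.6 km/h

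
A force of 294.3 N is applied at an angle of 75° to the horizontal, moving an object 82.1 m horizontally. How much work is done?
W = Fd cosθ = 294.3×82.1×cos(75°) = 6253.6 J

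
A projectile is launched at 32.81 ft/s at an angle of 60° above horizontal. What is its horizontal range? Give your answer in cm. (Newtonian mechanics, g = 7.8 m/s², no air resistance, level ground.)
R = v₀² sin(2θ) / g (with unit conversion) = 1110.0 cm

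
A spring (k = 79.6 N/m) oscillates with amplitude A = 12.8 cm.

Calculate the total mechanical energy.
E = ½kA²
E = ½kA² = ½×79.6×(0.128)² = 0.6521 J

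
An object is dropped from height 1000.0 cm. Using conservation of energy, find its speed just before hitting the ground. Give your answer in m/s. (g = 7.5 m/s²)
mgh = ½mv² → v = √(2gh) = √(2×7.5×10) = 12.25 m/s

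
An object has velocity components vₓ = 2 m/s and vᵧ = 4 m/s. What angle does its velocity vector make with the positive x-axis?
θ = arctan(vᵧ/vₓ) = arctan(4/2) = 63.43°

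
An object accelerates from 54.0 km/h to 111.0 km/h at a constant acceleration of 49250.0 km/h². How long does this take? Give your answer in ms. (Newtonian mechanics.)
t = (v - v₀)/a (with unit conversion) = 4166.0 ms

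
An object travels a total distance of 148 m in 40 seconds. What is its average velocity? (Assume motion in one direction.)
v_avg = Δd / Δt = 148 / 40 = 3.7 m/s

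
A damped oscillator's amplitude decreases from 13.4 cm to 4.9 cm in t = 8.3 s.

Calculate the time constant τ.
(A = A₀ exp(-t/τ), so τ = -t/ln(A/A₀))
A/A₀ = 4.9/13.4 = 0.3657; ln(A/A₀) = -1.006
τ = −t/ln(A/A₀) = −8.3/-1.006 = 8.25 s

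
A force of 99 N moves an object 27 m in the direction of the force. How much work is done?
W = Fd = 99×27 = 2673.0 J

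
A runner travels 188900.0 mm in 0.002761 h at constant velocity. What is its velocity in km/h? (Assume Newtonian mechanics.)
v = d/t (with unit conversion) = 68.42 km/h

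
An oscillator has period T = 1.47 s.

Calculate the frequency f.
f = 1/T = 1/1.47 = 0.6803 Hz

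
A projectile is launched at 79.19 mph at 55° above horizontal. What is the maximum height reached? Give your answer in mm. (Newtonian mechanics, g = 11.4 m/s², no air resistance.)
H = v₀²sin²(θ)/(2g) (with unit conversion) = 36880.0 mm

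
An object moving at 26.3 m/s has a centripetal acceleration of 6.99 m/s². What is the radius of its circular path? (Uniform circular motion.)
r = v²/a_c = 26.3²/6.99 = 98.95 m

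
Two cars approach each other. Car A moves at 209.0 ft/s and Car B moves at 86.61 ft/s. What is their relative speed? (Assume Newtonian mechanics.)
v_rel = v_A + v_B = 209.0 + 86.61 = 295.6 ft/s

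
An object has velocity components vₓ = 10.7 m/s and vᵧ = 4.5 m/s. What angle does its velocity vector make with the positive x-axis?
θ = arctan(vᵧ/vₓ) = arctan(4.5/10.7) = 22.81°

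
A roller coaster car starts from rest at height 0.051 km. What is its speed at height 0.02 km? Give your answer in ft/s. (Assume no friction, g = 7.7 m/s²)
mgh₁ = ½mv₂² + mgh₂ → v₂ = √(2g(h₁−h₂)) = √(2×7.7×(51−20)) = 21.85 m/s = 71.68 ft/s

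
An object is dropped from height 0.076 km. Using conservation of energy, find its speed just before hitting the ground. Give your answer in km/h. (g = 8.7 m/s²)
mgh = ½mv² → v = √(2gh) = √(2×8.7×76) = 36.36 m/s = 130.9 km/h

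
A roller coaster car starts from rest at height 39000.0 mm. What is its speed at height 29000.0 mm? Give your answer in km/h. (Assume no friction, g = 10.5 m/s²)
mgh₁ = ½mv₂² + mgh₂ → v₂ = √(2g(h₁−h₂)) = √(2×10.5×(39−29)) = 14.49 m/s = 52.17 km/h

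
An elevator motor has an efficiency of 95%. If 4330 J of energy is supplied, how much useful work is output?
W_out = η × W_in = 0.95 × 4330 = 4113.5 J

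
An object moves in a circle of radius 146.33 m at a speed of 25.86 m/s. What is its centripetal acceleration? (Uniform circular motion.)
a_c = v²/r = 25.86²/146.33 = 668.74/146.33 = 4.57 m/s²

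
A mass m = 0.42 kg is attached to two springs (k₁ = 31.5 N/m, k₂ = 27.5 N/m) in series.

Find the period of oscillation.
k_eq = k₁k₂/(k₁+k₂) = 14.68 N/m
T = 2π√(m/k_eq) = 2π√(0.42/14.68) = 1.063 s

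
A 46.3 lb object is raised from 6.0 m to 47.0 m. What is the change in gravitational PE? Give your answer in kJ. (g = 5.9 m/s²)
ΔPE = mg(h₂ − h₁) = 21 kg × 5.9 m/s² × (47 − 6) m = 5080 J = 5.08 kJ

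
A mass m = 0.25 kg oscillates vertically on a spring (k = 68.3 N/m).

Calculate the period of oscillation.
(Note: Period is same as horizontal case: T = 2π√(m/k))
T = 2π√(m/k) = 2π√(0.25/68.3) = 0.3801 s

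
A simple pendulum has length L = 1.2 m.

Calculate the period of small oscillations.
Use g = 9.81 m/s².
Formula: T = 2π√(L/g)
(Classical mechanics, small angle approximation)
T = 2π√(L/g) = 2π√(1.2/9.81) = 2.198 s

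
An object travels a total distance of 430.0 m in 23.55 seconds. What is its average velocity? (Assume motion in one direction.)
v_avg = Δd / Δt = 430.0 / 23.55 = 18.26 m/s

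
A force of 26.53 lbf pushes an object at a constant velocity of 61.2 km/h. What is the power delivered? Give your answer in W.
P = Fv = 118 N × 17 m/s = 2006 W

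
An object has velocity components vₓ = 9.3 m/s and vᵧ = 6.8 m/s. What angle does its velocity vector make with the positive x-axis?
θ = arctan(vᵧ/vₓ) = arctan(6.8/9.3) = 36.17°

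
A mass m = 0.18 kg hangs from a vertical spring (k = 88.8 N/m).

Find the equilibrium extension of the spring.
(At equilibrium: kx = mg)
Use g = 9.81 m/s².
x_eq = mg/k = 0.18×9.81/88.8 = 0.01989 m = 1.989 cm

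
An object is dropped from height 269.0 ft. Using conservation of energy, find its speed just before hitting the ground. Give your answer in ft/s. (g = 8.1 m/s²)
mgh = ½mv² → v = √(2gh) = √(2×8.1×81.99) = 36.45 m/s = 119.6 ft/s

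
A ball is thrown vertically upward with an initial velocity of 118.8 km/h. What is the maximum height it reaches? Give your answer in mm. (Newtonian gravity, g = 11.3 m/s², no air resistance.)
h_max = v₀²/(2g) (with unit conversion) = 48190.0 mm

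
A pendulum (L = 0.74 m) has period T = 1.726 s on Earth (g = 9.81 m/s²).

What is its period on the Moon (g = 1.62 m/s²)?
T = 2π√(L/g), so T_moon/T_earth = √(g_earth/g_moon)
T_moon = 2π√(0.74/1.62) = 4.247 s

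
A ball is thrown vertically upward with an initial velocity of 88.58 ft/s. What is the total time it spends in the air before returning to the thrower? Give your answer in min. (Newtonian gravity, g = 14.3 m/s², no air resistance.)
t_total = 2v₀/g (with unit conversion) = 0.06294 min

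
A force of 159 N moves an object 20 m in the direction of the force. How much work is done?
W = Fd = 159×20 = 3180.0 J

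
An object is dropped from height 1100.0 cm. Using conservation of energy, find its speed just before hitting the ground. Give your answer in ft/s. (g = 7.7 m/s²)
mgh = ½mv² → v = √(2gh) = √(2×7.7×11) = 13.02 m/s = 42.7 ft/s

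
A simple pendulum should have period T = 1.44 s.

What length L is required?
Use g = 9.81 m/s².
T = 2π√(L/g) → L = g(T/2π)² = 9.81×(1.44/2π)² = 0.5153 m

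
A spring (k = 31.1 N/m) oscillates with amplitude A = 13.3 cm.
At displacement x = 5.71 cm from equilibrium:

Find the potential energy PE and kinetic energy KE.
E_total = ½kA² = ½×31.1×(0.133)² = 0.2751 J
PE = ½kx² = ½×31.1×(0.0571)² = 0.0507 J
KE = E_total − PE = 0.2244 J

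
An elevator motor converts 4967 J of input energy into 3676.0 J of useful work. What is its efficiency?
η = W_out/W_in = 3676.0/4967 = 0.7401 = 74.01%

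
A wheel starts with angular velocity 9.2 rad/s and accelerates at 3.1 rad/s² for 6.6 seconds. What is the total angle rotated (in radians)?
θ = ω₀t + ½αt² = 9.2×6.6 + ½×3.1×6.6² = 128.24 rad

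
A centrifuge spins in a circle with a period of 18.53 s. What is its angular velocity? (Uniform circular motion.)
ω = 2π/T = 2π/18.53 = 0.3391 rad/s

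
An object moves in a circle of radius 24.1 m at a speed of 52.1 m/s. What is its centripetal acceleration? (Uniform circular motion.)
a_c = v²/r = 52.1²/24.1 = 2714.41/24.1 = 112.63 m/s²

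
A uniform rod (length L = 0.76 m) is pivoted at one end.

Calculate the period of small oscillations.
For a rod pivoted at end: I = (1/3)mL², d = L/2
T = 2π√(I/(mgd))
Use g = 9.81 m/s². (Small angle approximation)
I/m = (1/3)L² = 0.1925 m²; d = L/2 = 0.38 m
T = 2π√(I/(mgd)) = 2π√(0.1925/(9.81×0.38)) = 1.428 s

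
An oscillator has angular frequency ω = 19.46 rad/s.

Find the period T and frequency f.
T = 2π/ω = 2π/19.46 = 0.3229 s; f = ω/2π = 3.097 Hz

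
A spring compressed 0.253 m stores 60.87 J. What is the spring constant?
PE = ½kx² → k = 2PE/x² = 2×60.87/0.253² = 1902.0 N/m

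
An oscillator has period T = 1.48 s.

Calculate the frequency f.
f = 1/T = 1/1.48 = 0.6757 Hz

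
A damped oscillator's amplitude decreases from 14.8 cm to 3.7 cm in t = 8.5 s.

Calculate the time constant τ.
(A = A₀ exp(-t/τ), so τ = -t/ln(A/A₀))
A/A₀ = 3.7/14.8 = 0.25; ln(A/A₀) = -1.386
τ = −t/ln(A/A₀) = −8.5/-1.386 = 6.131 s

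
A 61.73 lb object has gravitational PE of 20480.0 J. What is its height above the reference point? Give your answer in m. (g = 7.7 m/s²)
PE = mgh → h = PE/(mg) = 2.048e+04 J / (28 kg × 7.7 m/s²) = 94.99 m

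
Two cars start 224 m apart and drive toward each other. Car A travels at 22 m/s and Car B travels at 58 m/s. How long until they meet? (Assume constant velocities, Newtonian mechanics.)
Combined speed: v_combined = 22 + 58 = 80 m/s
Time to meet: t = d/80 = 224/80 = 2.8 s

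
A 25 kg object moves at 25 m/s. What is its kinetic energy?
KE = ½mv² = ½×25×25² = 7812.5 J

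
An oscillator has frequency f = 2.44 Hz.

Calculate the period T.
T = 1/f = 1/2.44 = 0.4098 s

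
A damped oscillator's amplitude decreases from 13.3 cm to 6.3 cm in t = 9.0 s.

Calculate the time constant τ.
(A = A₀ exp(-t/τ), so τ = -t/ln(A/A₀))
A/A₀ = 6.3/13.3 = 0.4737; ln(A/A₀) = -0.7472
τ = −t/ln(A/A₀) = −9.0/-0.7472 = 12.04 s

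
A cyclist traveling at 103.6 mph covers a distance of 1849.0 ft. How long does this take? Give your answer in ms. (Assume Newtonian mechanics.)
t = d/v (with unit conversion) = 12170.0 ms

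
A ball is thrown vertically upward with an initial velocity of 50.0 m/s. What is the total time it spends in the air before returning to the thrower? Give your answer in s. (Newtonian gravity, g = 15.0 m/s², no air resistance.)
t_total = 2v₀/g = 6.667 s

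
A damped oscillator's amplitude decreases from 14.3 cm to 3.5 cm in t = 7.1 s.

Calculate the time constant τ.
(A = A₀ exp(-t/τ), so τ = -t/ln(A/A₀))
A/A₀ = 3.5/14.3 = 0.2448; ln(A/A₀) = -1.407
τ = −t/ln(A/A₀) = −7.1/-1.407 = 5.044 s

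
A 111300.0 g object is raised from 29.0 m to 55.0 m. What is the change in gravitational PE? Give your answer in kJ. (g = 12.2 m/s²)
ΔPE = mg(h₂ − h₁) = 111.3 kg × 12.2 m/s² × (55 − 29) m = 3.53e+04 J = 35.3 kJ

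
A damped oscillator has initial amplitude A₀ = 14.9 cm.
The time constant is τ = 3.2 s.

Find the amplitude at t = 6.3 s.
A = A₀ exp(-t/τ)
A = A₀ exp(−t/τ) = 14.9×exp(−6.3/3.2) = 2.081 cm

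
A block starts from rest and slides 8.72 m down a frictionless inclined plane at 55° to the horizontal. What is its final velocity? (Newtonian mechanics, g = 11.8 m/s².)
a = g sin(θ) = 11.8 × sin(55°) = 9.67 m/s²
v = √(2ad) = √(2 × 9.67 × 8.72) = 12.98 m/s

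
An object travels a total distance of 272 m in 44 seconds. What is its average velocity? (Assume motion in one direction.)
v_avg = Δd / Δt = 272 / 44 = 6.18 m/s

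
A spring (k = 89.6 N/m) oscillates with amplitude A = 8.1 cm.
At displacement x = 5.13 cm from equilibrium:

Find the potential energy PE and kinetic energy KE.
E_total = ½kA² = ½×89.6×(0.081)² = 0.2939 J
PE = ½kx² = ½×89.6×(0.0513)² = 0.1179 J
KE = E_total − PE = 0.176 J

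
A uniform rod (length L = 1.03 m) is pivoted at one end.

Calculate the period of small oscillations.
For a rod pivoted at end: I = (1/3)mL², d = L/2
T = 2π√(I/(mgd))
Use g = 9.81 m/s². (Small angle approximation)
I/m = (1/3)L² = 0.3536 m²; d = L/2 = 0.515 m
T = 2π√(I/(mgd)) = 2π√(0.3536/(9.81×0.515)) = 1.662 s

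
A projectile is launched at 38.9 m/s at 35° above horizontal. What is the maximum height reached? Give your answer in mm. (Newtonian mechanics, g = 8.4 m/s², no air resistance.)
H = v₀²sin²(θ)/(2g) (with unit conversion) = 29630.0 mm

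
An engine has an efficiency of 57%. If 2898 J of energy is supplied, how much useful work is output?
W_out = η × W_in = 0.57 × 2898 = 1651.9 J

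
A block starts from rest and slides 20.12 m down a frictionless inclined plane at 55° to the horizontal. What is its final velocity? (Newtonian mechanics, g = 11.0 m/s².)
a = g sin(θ) = 11.0 × sin(55°) = 9.01 m/s²
v = √(2ad) = √(2 × 9.01 × 20.12) = 19.04 m/s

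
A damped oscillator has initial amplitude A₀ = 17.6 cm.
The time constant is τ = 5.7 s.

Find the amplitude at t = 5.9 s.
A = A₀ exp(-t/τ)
A = A₀ exp(−t/τ) = 17.6×exp(−5.9/5.7) = 6.251 cm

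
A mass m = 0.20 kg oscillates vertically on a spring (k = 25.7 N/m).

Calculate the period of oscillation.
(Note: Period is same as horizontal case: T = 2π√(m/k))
T = 2π√(m/k) = 2π√(0.2/25.7) = 0.5543 s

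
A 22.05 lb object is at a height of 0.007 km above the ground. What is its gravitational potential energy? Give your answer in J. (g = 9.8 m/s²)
PE = mgh = 10 kg × 9.8 m/s² × 7 m = 686.1 J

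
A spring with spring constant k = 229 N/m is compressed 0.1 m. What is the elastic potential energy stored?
PE = ½kx² = ½×229×0.1² = 1.145 J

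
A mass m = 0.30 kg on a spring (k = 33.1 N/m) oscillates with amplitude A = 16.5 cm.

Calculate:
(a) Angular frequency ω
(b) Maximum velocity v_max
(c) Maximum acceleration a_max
ω = √(k/m) = √(33.1/0.3) = 10.5 rad/s
v_max = ωA = 10.5×0.165 = 1.733 m/s
a_max = ω²A = 10.5²×0.165 = 18.21 m/s²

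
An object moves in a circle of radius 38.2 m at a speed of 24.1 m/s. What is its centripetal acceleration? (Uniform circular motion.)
a_c = v²/r = 24.1²/38.2 = 580.81/38.2 = 15.2 m/s²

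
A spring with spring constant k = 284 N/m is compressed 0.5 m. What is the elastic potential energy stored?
PE = ½kx² = ½×284×0.5² = 35.5 J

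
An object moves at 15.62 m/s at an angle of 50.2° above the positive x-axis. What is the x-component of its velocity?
vₓ = v cos(θ) = 15.62 × cos(50.2°) = 10.0 m/s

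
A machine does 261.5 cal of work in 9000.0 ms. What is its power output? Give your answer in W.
P = W/t = 1094 J / 9 s = 121.6 W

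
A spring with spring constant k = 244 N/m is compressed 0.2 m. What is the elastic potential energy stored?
PE = ½kx² = ½×244×0.2² = 4.88 J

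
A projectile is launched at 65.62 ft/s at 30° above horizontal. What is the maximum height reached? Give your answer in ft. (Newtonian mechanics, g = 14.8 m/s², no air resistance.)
H = v₀²sin²(θ)/(2g) (with unit conversion) = 11.09 ft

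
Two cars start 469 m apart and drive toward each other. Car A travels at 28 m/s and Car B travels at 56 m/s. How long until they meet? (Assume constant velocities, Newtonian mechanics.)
Combined speed: v_combined = 28 + 56 = 84 m/s
Time to meet: t = d/84 = 469/84 = 5.58 s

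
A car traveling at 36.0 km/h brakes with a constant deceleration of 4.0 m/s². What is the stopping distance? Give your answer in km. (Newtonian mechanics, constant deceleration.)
d = v₀² / (2a) (with unit conversion) = 0.0125 km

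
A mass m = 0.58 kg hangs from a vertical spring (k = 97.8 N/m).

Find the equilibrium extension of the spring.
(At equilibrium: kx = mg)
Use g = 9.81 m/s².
x_eq = mg/k = 0.58×9.81/97.8 = 0.05818 m = 5.818 cm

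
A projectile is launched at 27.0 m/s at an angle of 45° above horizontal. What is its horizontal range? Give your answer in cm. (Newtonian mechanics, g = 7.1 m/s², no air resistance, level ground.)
R = v₀² sin(2θ) / g (with unit conversion) = 10270.0 cm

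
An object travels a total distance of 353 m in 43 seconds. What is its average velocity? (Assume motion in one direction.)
v_avg = Δd / Δt = 353 / 43 = 8.21 m/s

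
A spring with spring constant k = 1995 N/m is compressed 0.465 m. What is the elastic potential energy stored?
PE = ½kx² = ½×1995×0.465² = 215.7 J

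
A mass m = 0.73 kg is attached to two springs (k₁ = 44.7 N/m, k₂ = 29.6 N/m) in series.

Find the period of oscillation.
k_eq = k₁k₂/(k₁+k₂) = 17.81 N/m
T = 2π√(m/k_eq) = 2π√(0.73/17.81) = 1.272 s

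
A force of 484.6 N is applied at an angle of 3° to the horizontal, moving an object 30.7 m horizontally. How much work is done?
W = Fd cosθ = 484.6×30.7×cos(3°) = 14857.0 J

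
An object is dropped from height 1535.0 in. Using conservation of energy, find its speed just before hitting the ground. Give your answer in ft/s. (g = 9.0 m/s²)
mgh = ½mv² → v = √(2gh) = √(2×9.0×38.99) = 26.49 m/s = 86.91 ft/s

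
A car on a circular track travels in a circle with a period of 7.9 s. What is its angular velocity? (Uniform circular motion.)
ω = 2π/T = 2π/7.9 = 0.7953 rad/s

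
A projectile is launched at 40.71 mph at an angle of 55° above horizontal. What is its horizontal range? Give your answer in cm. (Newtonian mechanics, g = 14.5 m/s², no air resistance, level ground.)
R = v₀² sin(2θ) / g (with unit conversion) = 2146.0 cm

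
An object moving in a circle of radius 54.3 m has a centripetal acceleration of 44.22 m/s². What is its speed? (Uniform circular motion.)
v = √(a_c × r) = √(44.22 × 54.3) = 49.0 m/s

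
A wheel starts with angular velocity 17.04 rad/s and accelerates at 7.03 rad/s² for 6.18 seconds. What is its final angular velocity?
ω = ω₀ + αt = 17.04 + 7.03 × 6.18 = 60.49 rad/s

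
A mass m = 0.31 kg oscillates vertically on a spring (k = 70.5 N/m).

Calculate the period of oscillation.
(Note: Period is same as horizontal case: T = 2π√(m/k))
T = 2π√(m/k) = 2π√(0.31/70.5) = 0.4166 s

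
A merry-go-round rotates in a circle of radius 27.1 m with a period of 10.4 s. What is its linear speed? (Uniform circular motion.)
v = 2πr/T = 2π×27.1/10.4 = 16.37 m/s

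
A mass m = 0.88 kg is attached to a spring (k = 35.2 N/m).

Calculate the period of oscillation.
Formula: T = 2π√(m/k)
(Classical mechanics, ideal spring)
T = 2π√(m/k) = 2π√(0.88/35.2) = 0.9935 s; f = 1/T = 1.007 Hz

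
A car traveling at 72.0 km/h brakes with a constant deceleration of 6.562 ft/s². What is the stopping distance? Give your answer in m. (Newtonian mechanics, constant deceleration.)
d = v₀² / (2a) (with unit conversion) = 100.0 m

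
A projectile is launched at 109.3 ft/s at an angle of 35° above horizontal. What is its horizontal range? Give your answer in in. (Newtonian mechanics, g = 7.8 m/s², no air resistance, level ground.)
R = v₀² sin(2θ) / g (with unit conversion) = 5264.0 in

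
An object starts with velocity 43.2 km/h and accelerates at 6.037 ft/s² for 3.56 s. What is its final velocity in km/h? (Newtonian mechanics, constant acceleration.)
v = v₀ + at (with unit conversion) = 66.78 km/h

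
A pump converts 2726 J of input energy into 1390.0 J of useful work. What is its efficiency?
η = W_out/W_in = 1390.0/2726 = 0.5099 = 50.99%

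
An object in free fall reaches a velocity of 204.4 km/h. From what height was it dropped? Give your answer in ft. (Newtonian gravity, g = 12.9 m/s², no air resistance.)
h = v²/(2g) (with unit conversion) = 409.9 ft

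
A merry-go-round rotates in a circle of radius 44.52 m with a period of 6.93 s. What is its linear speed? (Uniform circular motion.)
v = 2πr/T = 2π×44.52/6.93 = 40.36 m/s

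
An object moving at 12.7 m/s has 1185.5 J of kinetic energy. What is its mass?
KE = ½mv² → m = 2KE/v² = 2×1185.5/12.7² = 14.7 kg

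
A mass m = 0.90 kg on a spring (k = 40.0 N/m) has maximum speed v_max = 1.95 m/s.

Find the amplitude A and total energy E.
½mv²_max = ½kA² → A = v_max√(m/k) = 1.95×√(0.9/40.0) = 0.2925 m = 29.25 cm
E = ½mv²_max = ½×0.9×1.95² = 1.711 J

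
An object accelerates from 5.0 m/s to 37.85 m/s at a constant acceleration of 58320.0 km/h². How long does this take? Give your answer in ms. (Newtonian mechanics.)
t = (v - v₀)/a (with unit conversion) = 7300.0 ms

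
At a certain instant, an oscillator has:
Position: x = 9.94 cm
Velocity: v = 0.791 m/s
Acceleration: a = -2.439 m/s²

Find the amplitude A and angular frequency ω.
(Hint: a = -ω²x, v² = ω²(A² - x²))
a = −ω²x → ω = √(|a|/x) = √(2.439/0.0994) = 4.954 rad/s
v² = ω²(A² − x²) → A = √(x² + v²/ω²) = √(0.0994² + 0.791²/4.954²) = 0.1881 m = 18.81 cm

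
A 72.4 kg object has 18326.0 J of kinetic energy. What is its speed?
KE = ½mv² → v = √(2KE/m) = √(2×18326.0/72.4) = 22.5 m/s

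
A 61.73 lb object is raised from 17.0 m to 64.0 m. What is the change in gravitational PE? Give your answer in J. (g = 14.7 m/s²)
ΔPE = mg(h₂ − h₁) = 28 kg × 14.7 m/s² × (64 − 17) m = 1.935e+04 J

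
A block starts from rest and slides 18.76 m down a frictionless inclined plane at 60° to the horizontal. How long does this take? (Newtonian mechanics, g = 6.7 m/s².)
a = g sin(θ) = 6.7 × sin(60°) = 5.8 m/s²
t = √(2d/a) = √(2 × 18.76 / 5.8) = 2.54 s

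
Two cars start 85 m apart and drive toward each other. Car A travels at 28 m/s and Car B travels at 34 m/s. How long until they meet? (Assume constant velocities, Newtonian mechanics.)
Combined speed: v_combined = 28 + 34 = 62 m/s
Time to meet: t = d/62 = 85/62 = 1.37 s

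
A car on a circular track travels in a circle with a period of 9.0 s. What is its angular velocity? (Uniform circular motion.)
ω = 2π/T = 2π/9.0 = 0.6981 rad/s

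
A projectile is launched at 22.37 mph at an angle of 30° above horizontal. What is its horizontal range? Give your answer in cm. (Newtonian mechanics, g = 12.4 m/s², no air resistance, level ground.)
R = v₀² sin(2θ) / g (with unit conversion) = 698.4 cm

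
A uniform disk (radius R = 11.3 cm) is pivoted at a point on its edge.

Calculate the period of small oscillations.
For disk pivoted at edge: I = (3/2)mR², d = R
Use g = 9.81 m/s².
I/m = (3/2)R² = 0.01915 m²; d = R = 0.113 m
T = 2π√((3/2)R²/(gR)) = 2π√(3R/(2g)) = 0.8259 s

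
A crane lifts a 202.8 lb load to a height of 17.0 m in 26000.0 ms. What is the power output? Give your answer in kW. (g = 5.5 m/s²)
W = mgh = 91.99×5.5×17 = 8601 J
P = W/t = 8601/26 = 330.8 W = 0.3308 kW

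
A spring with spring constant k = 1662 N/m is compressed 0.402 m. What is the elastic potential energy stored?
PE = ½kx² = ½×1662×0.402² = 134.3 J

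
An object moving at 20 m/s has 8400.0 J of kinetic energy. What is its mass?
KE = ½mv² → m = 2KE/v² = 2×8400.0/20² = 42.0 kg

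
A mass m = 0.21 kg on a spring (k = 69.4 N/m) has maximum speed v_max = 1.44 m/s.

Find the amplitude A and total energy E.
½mv²_max = ½kA² → A = v_max√(m/k) = 1.44×√(0.21/69.4) = 0.07921 m = 7.921 cm
E = ½mv²_max = ½×0.21×1.44² = 0.2177 J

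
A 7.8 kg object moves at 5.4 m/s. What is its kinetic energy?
KE = ½mv² = ½×7.8×5.4² = 113.724 J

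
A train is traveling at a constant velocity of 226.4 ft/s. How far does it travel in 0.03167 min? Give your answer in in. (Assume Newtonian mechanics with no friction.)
d = vt (with unit conversion) = 5162.0 in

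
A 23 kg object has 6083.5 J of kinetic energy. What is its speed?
KE = ½mv² → v = √(2KE/m) = √(2×6083.5/23) = 23.0 m/s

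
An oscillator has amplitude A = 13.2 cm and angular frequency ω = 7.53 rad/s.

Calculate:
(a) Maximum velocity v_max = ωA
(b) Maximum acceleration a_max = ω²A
v_max = ωA = 7.53×0.132 = 0.994 m/s
a_max = ω²A = 7.53²×0.132 = 7.485 m/s²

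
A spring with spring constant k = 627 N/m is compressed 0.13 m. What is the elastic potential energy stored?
PE = ½kx² = ½×627×0.13² = 5.298 J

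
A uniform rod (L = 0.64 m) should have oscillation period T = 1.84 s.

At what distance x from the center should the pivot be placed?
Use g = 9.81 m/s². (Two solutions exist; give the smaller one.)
T = 2π√((L²/12 + x²)/(gx)). Let c = T²g/(4π²) = 0.8413.
x² − cx + L²/12 = 0 → x = (c − √(c² − L²/3))/2 = 0.04274 m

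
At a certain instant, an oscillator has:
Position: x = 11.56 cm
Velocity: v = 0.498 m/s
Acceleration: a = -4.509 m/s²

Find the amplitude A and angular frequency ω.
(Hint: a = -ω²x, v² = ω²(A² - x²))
a = −ω²x → ω = √(|a|/x) = √(4.509/0.1156) = 6.245 rad/s
v² = ω²(A² − x²) → A = √(x² + v²/ω²) = √(0.1156² + 0.498²/6.245²) = 0.1404 m = 14.04 cm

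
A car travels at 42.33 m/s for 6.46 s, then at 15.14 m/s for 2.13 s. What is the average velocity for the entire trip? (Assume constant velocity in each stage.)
d₁ = v₁t₁ = 42.33 × 6.46 = 273.452 m
d₂ = v₂t₂ = 15.14 × 2.13 = 32.2482 m
d_total = 305.7 m, t_total = 8.59 s
v_avg = d_total/t_total = 305.7/8.59 = 35.59 m/s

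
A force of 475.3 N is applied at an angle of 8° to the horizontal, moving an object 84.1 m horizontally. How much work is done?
W = Fd cosθ = 475.3×84.1×cos(8°) = 39584.0 J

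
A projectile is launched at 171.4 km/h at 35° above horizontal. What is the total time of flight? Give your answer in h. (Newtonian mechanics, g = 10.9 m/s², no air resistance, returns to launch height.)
T = 2v₀sin(θ)/g (with unit conversion) = 0.001392 h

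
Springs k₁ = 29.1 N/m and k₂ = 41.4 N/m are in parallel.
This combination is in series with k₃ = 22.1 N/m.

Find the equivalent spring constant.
k₁₂ = k₁ + k₂ = 70.5 N/m (parallel)
1/k_eq = 1/k₁₂ + 1/k₃ → k_eq = 16.83 N/m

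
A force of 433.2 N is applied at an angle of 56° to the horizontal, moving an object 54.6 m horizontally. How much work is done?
W = Fd cosθ = 433.2×54.6×cos(56°) = 13226.0 J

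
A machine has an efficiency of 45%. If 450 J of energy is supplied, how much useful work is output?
W_out = η × W_in = 0.45 × 450 = 202.5 J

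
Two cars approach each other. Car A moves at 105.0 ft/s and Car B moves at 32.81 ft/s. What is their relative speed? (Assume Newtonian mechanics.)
v_rel = v_A + v_B = 105.0 + 32.81 = 137.8 ft/s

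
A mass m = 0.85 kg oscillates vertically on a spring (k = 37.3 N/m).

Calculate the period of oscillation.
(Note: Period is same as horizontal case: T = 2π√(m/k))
T = 2π√(m/k) = 2π√(0.85/37.3) = 0.9485 s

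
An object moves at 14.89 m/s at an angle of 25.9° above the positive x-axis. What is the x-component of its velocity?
vₓ = v cos(θ) = 14.89 × cos(25.9°) = 13.39 m/s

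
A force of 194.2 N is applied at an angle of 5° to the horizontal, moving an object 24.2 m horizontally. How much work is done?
W = Fd cosθ = 194.2×24.2×cos(5°) = 4681.8 J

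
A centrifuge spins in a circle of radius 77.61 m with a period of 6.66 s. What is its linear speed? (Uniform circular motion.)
v = 2πr/T = 2π×77.61/6.66 = 73.22 m/s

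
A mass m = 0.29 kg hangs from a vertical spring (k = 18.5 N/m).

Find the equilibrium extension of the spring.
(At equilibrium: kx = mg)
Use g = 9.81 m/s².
x_eq = mg/k = 0.29×9.81/18.5 = 0.1538 m = 15.38 cm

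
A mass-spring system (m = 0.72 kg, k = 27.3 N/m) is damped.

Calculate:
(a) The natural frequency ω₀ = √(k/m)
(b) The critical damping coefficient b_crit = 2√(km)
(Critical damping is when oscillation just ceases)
ω₀ = √(k/m) = √(27.3/0.72) = 6.158 rad/s
b_crit = 2√(km) = 2√(27.3×0.72) = 8.867 kg/s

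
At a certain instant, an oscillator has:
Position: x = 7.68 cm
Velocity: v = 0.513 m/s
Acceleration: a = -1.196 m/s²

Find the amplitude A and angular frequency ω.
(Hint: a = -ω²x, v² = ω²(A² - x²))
a = −ω²x → ω = √(|a|/x) = √(1.196/0.0768) = 3.946 rad/s
v² = ω²(A² − x²) → A = √(x² + v²/ω²) = √(0.0768² + 0.513²/3.946²) = 0.151 m = 15.1 cm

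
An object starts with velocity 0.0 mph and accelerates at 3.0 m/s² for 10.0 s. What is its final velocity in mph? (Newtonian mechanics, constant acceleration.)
v = v₀ + at (with unit conversion) = 67.11 mph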